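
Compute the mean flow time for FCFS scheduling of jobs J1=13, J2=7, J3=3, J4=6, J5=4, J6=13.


Completion times:
  J1: completes at 13
  J2: completes at 20
  J3: completes at 23
  J4: completes at 29
  J5: completes at 33
  J6: completes at 46
Sum = 164
Average = 164/6
= 27.33


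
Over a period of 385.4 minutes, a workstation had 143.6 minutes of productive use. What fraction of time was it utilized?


Utilization = busy / total × 100
= 143.6 / 385.4 × 100
= 37.3%


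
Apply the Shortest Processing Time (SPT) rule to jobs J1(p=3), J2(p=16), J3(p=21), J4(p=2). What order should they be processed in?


SPT: sort by shortest processing time
  J4: p=2
  J1: p=3
  J2: p=16
  J3: p=21
Order: J4 → J1 → J2 → J3


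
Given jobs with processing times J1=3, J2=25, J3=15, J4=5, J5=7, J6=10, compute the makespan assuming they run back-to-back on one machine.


Sequential makespan: sum all processing times
= 3 + 25 + 15 + 5 + 7 + 10
= 65 time units


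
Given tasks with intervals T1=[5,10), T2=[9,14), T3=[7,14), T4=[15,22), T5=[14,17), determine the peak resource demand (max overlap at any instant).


Check each time point for overlaps:
  t=9: 3 tasks active (T1, T2, T3)
Max concurrent = 3


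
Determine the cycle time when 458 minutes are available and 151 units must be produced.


Cycle time = available time / demand
= 458 / 151
= 3.03 min/unit


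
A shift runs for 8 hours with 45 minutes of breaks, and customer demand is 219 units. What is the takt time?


Available = 8×60 - 45 = 435 min
Takt time = 435 / 219
= 1.99 min/unit


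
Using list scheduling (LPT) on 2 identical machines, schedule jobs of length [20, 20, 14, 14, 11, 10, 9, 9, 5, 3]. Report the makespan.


Jobs (LPT sorted): [20, 20, 14, 14, 11, 10, 9, 9, 5, 3]
Machines: 2
  J=20 → Machine 1 (load: 0+20=20)
  J=20 → Machine 2 (load: 0+20=20)
  J=14 → Machine 1 (load: 20+14=34)
  J=14 → Machine 2 (load: 20+14=34)
  J=11 → Machine 1 (load: 34+11=45)
  J=10 → Machine 2 (load: 34+10=44)
  J=9 → Machine 2 (load: 44+9=53)
  J=9 → Machine 1 (load: 45+9=54)
  J=5 → Machine 2 (load: 53+5=58)
  J=3 → Machine 1 (load: 54+3=57)
Machine loads: [57, 58]
Makespan = max = 58 time units


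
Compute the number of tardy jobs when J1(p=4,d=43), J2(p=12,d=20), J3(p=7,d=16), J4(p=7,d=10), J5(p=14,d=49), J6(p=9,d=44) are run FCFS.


Completion vs due date:
  J1: C=4, d=43 → on time
  J2: C=16, d=20 → on time
  J3: C=23, d=16 → TARDY
  J4: C=30, d=10 → TARDY
  J5: C=44, d=49 → on time
  J6: C=53, d=44 → TARDY
Tardy jobs: J3, J4, J6
Count = 3


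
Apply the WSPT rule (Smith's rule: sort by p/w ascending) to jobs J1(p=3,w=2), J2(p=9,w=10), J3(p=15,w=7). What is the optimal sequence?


WSPT (Smith's rule): sort by p/w ascending
  J2: p/w = 9/10 = 0.900
  J1: p/w = 3/2 = 1.500
  J3: p/w = 15/7 = 2.143
Order: J2 → J1 → J3


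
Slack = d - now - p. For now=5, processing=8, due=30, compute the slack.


Slack = due - current_time - processing
= 30 - 5 - 8
= 17


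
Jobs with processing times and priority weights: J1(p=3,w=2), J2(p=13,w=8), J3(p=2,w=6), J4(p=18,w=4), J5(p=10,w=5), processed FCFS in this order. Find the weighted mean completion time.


Completion times:
  J1: C=3, w×C=2×3=6
  J2: C=16, w×C=8×16=128
  J3: C=18, w×C=6×18=108
  J4: C=36, w×C=4×36=144
  J5: C=46, w×C=5×46=230
Sum w×C = 616
Sum w = 25
Weighted avg = 616/25
= 24.64


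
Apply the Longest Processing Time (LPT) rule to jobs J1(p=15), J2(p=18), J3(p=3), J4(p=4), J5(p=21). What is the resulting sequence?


LPT: sort by longest processing time first
  J5: p=21
  J2: p=18
  J1: p=15
  J4: p=4
  J3: p=3
Order: J5 → J2 → J1 → J4 → J3


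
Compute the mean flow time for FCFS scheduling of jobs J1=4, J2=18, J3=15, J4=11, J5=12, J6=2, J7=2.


Completion times:
  J1: completes at 4
  J2: completes at 22
  J3: completes at 37
  J4: completes at 48
  J5: completes at 60
  J6: completes at 62
  J7: completes at 64
Sum = 297
Average = 297/7
= 42.43


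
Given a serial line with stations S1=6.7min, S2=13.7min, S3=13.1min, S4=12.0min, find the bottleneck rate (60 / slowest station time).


Bottleneck = longest station time
Station times: [6.7, 13.7, 13.1, 12.0]
Max = 13.7 min
Rate = 60 / 13.7
= 4.38 units/hour (bottleneck: 13.7min)


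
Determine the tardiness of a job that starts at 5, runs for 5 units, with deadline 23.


Completion = start + processing = 5 + 5 = 10
Tardiness = max(0, C - d) = max(0, 10 - 23)
= max(0, -13)
= 0


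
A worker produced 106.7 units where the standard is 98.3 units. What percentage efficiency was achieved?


Efficiency = (actual / standard) × 100
= (106.7 / 98.3) × 100
= 108.5%


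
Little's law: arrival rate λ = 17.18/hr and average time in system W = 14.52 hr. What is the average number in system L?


Little's law: L = λ × W
= 17.18 × 14.52
= 249.45


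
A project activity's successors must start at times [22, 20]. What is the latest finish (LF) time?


LF = min of all successor start times
Successors start at: [22, 20]
LF = min(22, 20)
= 20


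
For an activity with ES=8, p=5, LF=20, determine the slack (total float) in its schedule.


EF = ES + duration = 8 + 5 = 13
LS = LF - duration = 20 - 5 = 15
Total Float = LF - EF = 20 - 13
(or LS - ES = 15 - 8)
= 7


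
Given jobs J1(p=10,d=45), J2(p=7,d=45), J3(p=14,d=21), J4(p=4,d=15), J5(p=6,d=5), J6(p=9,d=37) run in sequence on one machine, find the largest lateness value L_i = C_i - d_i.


Lateness per job (L = C - d):
  J1: C=10, d=45, L=-35
  J2: C=17, d=45, L=-28
  J3: C=31, d=21, L=10
  J4: C=35, d=15, L=20
  J5: C=41, d=5, L=36
  J6: C=50, d=37, L=13
Lmax = max(-35, -28, 10, 20, 36, 13)
= 36


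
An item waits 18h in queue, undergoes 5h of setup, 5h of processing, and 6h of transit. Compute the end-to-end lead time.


Lead time = queue + setup + processing + transit
= 18 + 5 + 5 + 6
= 34 hours


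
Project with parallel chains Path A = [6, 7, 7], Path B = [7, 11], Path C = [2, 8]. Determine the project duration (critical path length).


Path A: 6 + 7 + 7 = 20
Path B: 7 + 11 = 18
Path C: 2 + 8 = 10
Critical path = longest = max(20, 18, 10)
= 20 (Path A)


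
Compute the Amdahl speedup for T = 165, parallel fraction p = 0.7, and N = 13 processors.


Amdahl's law: T_p = T × ((1-p) + p/N)
= 165 × ((1-0.7) + 0.7/13)
= 165 × (0.30 + 0.0538)
= 165 × 0.3538
= 58.38
Speedup = 165/58.38
= 2.83×


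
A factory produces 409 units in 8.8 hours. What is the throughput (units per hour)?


Throughput = units / time
= 409 / 8.8
= 46.5 units/hour


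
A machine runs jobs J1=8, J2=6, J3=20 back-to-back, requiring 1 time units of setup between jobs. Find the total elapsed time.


Makespan = Σ processing + (n-1) × setup
= (8 + 6 + 20) + (3-1)×1
= 34 + 2
= 36 time units


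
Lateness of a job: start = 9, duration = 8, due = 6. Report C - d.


Completion = 9 + 8 = 17
Lateness = C - d = 17 - 6
= 11


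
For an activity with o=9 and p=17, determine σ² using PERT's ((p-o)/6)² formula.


σ² = ((p - o) / 6)² = (p - o)² / 36
= (17 - 9)² / 36
= 8² / 36
= 64 / 36
= 1.7778


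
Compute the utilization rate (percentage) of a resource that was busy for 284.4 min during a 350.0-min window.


Utilization = busy / total × 100
= 284.4 / 350.0 × 100
= 81.3%


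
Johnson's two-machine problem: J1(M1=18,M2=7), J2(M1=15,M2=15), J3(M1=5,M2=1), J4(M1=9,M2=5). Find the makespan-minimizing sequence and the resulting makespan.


Johnson's rule:
Group 1 (M1≤M2, sort by M1): ['J2']
Group 2 (M1>M2, sort desc M2): ['J1', 'J4', 'J3']
Sequence: J2 → J1 → J4 → J3
Makespan calculation:
  J2: M1 done=15, M2 done=30
  J1: M1 done=33, M2 done=40
  J4: M1 done=42, M2 done=47
  J3: M1 done=47, M2 done=48
= Sequence: J2 → J1 → J4 → J3, Makespan: 48


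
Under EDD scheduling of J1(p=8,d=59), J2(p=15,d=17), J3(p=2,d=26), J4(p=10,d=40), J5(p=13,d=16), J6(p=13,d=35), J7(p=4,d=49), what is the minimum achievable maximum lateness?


EDD order: J5 → J2 → J3 → J6 → J4 → J7 → J1
Completion and lateness:
  J5: C=13, d=16, L=13-16=-3
  J2: C=28, d=17, L=28-17=11
  J3: C=30, d=26, L=30-26=4
  J6: C=43, d=35, L=43-35=8
  J4: C=53, d=40, L=53-40=13
  J7: C=57, d=49, L=57-49=8
  J1: C=65, d=59, L=65-59=6
Lmax = max(-3, 11, 4, 8, 13, 8, 6)
= 13


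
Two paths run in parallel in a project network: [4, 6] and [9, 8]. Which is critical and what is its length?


Path A: 4 + 6 = 10
Path B: 9 + 8 = 17
Critical path = longest = max(10, 17)
= 17 (Path B)


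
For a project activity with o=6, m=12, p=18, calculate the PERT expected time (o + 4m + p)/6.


te = (o + 4m + p) / 6
= (6 + 4×12 + 18) / 6
= (6 + 48 + 18) / 6
= 72 / 6
= 12.00


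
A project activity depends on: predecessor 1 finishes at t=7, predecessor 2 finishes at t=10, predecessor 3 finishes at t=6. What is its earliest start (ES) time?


ES = max of all predecessor completion times
Predecessors: [7, 10, 6]
ES = max(7, 10, 6)
= 10


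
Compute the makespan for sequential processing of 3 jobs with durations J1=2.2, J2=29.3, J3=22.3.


Sequential makespan: sum all processing times
= 2.2 + 29.3 + 22.3
= 53.8 time units


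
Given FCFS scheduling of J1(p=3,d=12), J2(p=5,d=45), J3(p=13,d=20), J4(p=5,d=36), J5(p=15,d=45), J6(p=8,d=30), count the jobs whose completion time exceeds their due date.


Completion vs due date:
  J1: C=3, d=12 → on time
  J2: C=8, d=45 → on time
  J3: C=21, d=20 → TARDY
  J4: C=26, d=36 → on time
  J5: C=41, d=45 → on time
  J6: C=49, d=30 → TARDY
Tardy jobs: J3, J6
Count = 2


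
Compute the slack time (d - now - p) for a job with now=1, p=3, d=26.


Slack = due - current_time - processing
= 26 - 1 - 3
= 22


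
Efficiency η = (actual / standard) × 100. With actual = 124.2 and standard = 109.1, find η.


Efficiency = (actual / standard) × 100
= (124.2 / 109.1) × 100
= 113.8%


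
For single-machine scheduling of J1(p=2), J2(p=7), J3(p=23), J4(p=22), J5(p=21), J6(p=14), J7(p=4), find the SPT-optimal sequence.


SPT: sort by shortest processing time
  J1: p=2
  J7: p=4
  J2: p=7
  J6: p=14
  J5: p=21
  J4: p=22
  J3: p=23
Order: J1 → J7 → J2 → J6 → J5 → J4 → J3


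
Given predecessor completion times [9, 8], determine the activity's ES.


ES = max of all predecessor completion times
Predecessors: [9, 8]
ES = max(9, 8)
= 9


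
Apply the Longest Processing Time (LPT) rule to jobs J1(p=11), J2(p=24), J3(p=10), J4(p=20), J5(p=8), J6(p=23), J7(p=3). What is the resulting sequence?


LPT: sort by longest processing time first
  J2: p=24
  J6: p=23
  J4: p=20
  J1: p=11
  J3: p=10
  J5: p=8
  J7: p=3
Order: J2 → J6 → J4 → J1 → J3 → J5 → J7


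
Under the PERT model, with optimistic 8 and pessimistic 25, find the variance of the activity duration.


σ² = ((p - o) / 6)² = (p - o)² / 36
= (25 - 8)² / 36
= 17² / 36
= 289 / 36
= 8.0278


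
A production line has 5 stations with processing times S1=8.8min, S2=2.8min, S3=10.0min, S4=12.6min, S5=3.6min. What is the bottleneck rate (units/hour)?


Bottleneck = longest station time
Station times: [8.8, 2.8, 10.0, 12.6, 3.6]
Max = 12.6 min
Rate = 60 / 12.6
= 4.76 units/hour (bottleneck: 12.6min)


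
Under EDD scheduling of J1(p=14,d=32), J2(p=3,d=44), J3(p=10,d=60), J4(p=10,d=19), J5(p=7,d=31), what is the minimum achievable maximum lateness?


EDD order: J4 → J5 → J1 → J2 → J3
Completion and lateness:
  J4: C=10, d=19, L=10-19=-9
  J5: C=17, d=31, L=17-31=-14
  J1: C=31, d=32, L=31-32=-1
  J2: C=34, d=44, L=34-44=-10
  J3: C=44, d=60, L=44-60=-16
Lmax = max(-9, -14, -1, -10, -16)
= -1


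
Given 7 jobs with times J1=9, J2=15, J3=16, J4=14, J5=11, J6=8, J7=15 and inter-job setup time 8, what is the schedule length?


Makespan = Σ processing + (n-1) × setup
= (9 + 15 + 16 + 14 + 11 + 8 + 15) + (7-1)×8
= 88 + 48
= 136 time units


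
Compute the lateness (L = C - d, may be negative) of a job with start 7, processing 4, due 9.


Completion = 7 + 4 = 11
Lateness = C - d = 11 - 9
= 2


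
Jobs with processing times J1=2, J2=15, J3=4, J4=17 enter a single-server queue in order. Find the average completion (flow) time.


Completion times:
  J1: completes at 2
  J2: completes at 17
  J3: completes at 21
  J4: completes at 38
Sum = 78
Average = 78/4
= 19.50


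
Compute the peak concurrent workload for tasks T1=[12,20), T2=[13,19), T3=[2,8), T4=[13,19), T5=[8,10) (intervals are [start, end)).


Check each time point for overlaps:
  t=13: 3 tasks active (T1, T2, T4)
Max concurrent = 3


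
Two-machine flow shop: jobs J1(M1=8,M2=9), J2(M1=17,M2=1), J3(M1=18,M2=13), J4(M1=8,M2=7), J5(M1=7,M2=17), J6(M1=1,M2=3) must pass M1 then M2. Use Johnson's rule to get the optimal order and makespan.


Johnson's rule:
Group 1 (M1≤M2, sort by M1): ['J6', 'J5', 'J1']
Group 2 (M1>M2, sort desc M2): ['J3', 'J4', 'J2']
Sequence: J6 → J5 → J1 → J3 → J4 → J2
Makespan calculation:
  J6: M1 done=1, M2 done=4
  J5: M1 done=8, M2 done=25
  J1: M1 done=16, M2 done=34
  J3: M1 done=34, M2 done=47
  J4: M1 done=42, M2 done=54
  J2: M1 done=59, M2 done=60
= Sequence: J6 → J5 → J1 → J3 → J4 → J2, Makespan: 60


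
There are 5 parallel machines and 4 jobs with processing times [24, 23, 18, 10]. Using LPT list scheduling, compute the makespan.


Jobs (LPT sorted): [24, 23, 18, 10]
Machines: 5
  J=24 → Machine 1 (load: 0+24=24)
  J=23 → Machine 2 (load: 0+23=23)
  J=18 → Machine 3 (load: 0+18=18)
  J=10 → Machine 4 (load: 0+10=10)
Machine loads: [24, 23, 18, 10, 0]
Makespan = max = 24 time units


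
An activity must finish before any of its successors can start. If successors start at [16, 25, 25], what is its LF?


LF = min of all successor start times
Successors start at: [16, 25, 25]
LF = min(16, 25, 25)
= 16


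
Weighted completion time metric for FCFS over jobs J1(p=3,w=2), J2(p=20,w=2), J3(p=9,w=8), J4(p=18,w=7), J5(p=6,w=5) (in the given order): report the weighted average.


Completion times:
  J1: C=3, w×C=2×3=6
  J2: C=23, w×C=2×23=46
  J3: C=32, w×C=8×32=256
  J4: C=50, w×C=7×50=350
  J5: C=56, w×C=5×56=280
Sum w×C = 938
Sum w = 24
Weighted avg = 938/24
= 39.08


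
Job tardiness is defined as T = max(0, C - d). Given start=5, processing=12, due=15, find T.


Completion = start + processing = 5 + 12 = 17
Tardiness = max(0, C - d) = max(0, 17 - 15)
= max(0, 2)
= 2


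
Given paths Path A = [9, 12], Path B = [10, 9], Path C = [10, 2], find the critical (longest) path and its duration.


Path A: 9 + 12 = 21
Path B: 10 + 9 = 19
Path C: 10 + 2 = 12
Critical path = longest = max(21, 19, 12)
= 21 (Path A)


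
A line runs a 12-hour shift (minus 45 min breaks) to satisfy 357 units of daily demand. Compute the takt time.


Available = 12×60 - 45 = 675 min
Takt time = 675 / 357
= 1.89 min/unit


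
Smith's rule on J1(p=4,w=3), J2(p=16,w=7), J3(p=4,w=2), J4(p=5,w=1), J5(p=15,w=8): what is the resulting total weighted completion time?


WSPT order (by p/w): J1 → J5 → J3 → J2 → J4
  J1: C=4, w·C=3×4=12
  J5: C=19, w·C=8×19=152
  J3: C=23, w·C=2×23=46
  J2: C=39, w·C=7×39=273
  J4: C=44, w·C=1×44=44
Σ w·C = 527
= 527


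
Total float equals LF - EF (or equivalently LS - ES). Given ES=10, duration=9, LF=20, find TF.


EF = ES + duration = 10 + 9 = 19
LS = LF - duration = 20 - 9 = 11
Total Float = LF - EF = 20 - 19
(or LS - ES = 11 - 10)
= 1


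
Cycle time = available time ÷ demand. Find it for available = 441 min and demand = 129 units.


Cycle time = available time / demand
= 441 / 129
= 3.42 min/unit


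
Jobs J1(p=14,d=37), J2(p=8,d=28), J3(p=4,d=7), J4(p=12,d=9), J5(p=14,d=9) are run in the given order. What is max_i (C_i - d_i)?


Lateness per job (L = C - d):
  J1: C=14, d=37, L=-23
  J2: C=22, d=28, L=-6
  J3: C=26, d=7, L=19
  J4: C=38, d=9, L=29
  J5: C=52, d=9, L=43
Lmax = max(-23, -6, 19, 29, 43)
= 43


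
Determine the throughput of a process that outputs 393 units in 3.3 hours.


Throughput = units / time
= 393 / 3.3
= 119.1 units/hour


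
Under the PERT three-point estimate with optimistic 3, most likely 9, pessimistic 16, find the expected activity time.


te = (o + 4m + p) / 6
= (3 + 4×9 + 16) / 6
= (3 + 36 + 16) / 6
= 55 / 6
= 9.17


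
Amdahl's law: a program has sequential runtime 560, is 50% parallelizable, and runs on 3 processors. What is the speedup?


Amdahl's law: T_p = T × ((1-p) + p/N)
= 560 × ((1-0.5) + 0.5/3)
= 560 × (0.50 + 0.1667)
= 560 × 0.6667
= 373.33
Speedup = 560/373.33
= 1.50×


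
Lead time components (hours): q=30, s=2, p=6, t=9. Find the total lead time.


Lead time = queue + setup + processing + transit
= 30 + 2 + 6 + 9
= 47 hours


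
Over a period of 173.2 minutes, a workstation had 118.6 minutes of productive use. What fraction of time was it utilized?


Utilization = busy / total × 100
= 118.6 / 173.2 × 100
= 68.5%


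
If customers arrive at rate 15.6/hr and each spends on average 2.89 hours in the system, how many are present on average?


Little's law: L = λ × W
= 15.6 × 2.89
= 45.08


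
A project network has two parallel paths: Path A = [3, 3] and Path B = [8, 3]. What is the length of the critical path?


Path A: 3 + 3 = 6
Path B: 8 + 3 = 11
Critical path = longest = max(6, 11)
= 11 (Path B)


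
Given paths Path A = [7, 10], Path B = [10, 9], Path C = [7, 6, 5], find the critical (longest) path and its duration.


Path A: 7 + 10 = 17
Path B: 10 + 9 = 19
Path C: 7 + 6 + 5 = 18
Critical path = longest = max(17, 19, 18)
= 19 (Path B)


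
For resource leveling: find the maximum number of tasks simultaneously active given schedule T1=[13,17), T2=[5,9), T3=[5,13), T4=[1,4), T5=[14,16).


Check each time point for overlaps:
  t=5: 2 tasks active (T2, T3)
Max concurrent = 2


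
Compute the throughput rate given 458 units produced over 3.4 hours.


Throughput = units / time
= 458 / 3.4
= 134.7 units/hour


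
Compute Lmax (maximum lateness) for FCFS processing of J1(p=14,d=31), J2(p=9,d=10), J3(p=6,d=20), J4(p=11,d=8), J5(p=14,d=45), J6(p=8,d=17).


Lateness per job (L = C - d):
  J1: C=14, d=31, L=-17
  J2: C=23, d=10, L=13
  J3: C=29, d=20, L=9
  J4: C=40, d=8, L=32
  J5: C=54, d=45, L=9
  J6: C=62, d=17, L=45
Lmax = max(-17, 13, 9, 32, 9, 45)
= 45


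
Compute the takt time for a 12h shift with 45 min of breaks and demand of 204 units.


Available = 12×60 - 45 = 675 min
Takt time = 675 / 204
= 3.31 min/unit


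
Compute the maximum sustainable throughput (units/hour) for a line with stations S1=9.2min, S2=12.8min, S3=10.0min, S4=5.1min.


Bottleneck = longest station time
Station times: [9.2, 12.8, 10.0, 5.1]
Max = 12.8 min
Rate = 60 / 12.8
= 4.69 units/hour (bottleneck: 12.8min)


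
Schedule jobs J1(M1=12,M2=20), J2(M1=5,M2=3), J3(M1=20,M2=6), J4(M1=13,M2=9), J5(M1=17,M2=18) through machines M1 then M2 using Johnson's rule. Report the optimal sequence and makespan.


Johnson's rule:
Group 1 (M1≤M2, sort by M1): ['J1', 'J5']
Group 2 (M1>M2, sort desc M2): ['J4', 'J3', 'J2']
Sequence: J1 → J5 → J4 → J3 → J2
Makespan calculation:
  J1: M1 done=12, M2 done=32
  J5: M1 done=29, M2 done=50
  J4: M1 done=42, M2 done=59
  J3: M1 done=62, M2 done=68
  J2: M1 done=67, M2 done=71
= Sequence: J1 → J5 → J4 → J3 → J2, Makespan: 71


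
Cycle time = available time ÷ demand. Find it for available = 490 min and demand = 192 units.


Cycle time = available time / demand
= 490 / 192
= 2.55 min/unit


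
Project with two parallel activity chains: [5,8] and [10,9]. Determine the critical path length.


Path A: 5 + 8 = 13
Path B: 10 + 9 = 19
Critical path = longest = max(13, 19)
= 19 (Path B)


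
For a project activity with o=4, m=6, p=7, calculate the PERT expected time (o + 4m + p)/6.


te = (o + 4m + p) / 6
= (4 + 4×6 + 7) / 6
= (4 + 24 + 7) / 6
= 35 / 6
= 5.83


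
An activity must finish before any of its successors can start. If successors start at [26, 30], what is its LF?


LF = min of all successor start times
Successors start at: [26, 30]
LF = min(26, 30)
= 26


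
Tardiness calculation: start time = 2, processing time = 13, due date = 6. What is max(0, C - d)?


Completion = start + processing = 2 + 13 = 15
Tardiness = max(0, C - d) = max(0, 15 - 6)
= max(0, 9)
= 9


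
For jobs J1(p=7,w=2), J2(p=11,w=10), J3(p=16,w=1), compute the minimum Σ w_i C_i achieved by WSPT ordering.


WSPT order (by p/w): J2 → J1 → J3
  J2: C=11, w·C=10×11=110
  J1: C=18, w·C=2×18=36
  J3: C=34, w·C=1×34=34
Σ w·C = 180
= 180


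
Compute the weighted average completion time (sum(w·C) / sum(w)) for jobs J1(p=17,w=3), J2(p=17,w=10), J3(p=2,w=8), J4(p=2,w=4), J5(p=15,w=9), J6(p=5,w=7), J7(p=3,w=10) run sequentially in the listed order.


Completion times:
  J1: C=17, w×C=3×17=51
  J2: C=34, w×C=10×34=340
  J3: C=36, w×C=8×36=288
  J4: C=38, w×C=4×38=152
  J5: C=53, w×C=9×53=477
  J6: C=58, w×C=7×58=406
  J7: C=61, w×C=10×61=610
Sum w×C = 2324
Sum w = 51
Weighted avg = 2324/51
= 45.57


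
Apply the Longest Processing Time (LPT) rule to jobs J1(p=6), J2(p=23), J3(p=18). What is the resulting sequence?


LPT: sort by longest processing time first
  J2: p=23
  J3: p=18
  J1: p=6
Order: J2 → J3 → J1


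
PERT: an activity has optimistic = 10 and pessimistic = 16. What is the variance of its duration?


σ² = ((p - o) / 6)² = (p - o)² / 36
= (16 - 10)² / 36
= 6² / 36
= 36 / 36
= 1.0000


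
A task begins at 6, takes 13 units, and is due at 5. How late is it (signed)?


Completion = 6 + 13 = 19
Lateness = C - d = 19 - 5
= 14


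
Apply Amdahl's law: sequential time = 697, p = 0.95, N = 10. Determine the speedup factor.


Amdahl's law: T_p = T × ((1-p) + p/N)
= 697 × ((1-0.95) + 0.95/10)
= 697 × (0.05 + 0.0950)
= 697 × 0.1450
= 101.07
Speedup = 697/101.07
= 6.90×


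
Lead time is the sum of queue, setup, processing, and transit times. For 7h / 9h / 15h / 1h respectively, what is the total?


Lead time = queue + setup + processing + transit
= 7 + 9 + 15 + 1
= 32 hours


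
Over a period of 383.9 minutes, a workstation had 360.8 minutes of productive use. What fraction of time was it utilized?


Utilization = busy / total × 100
= 360.8 / 383.9 × 100
= 94.0%


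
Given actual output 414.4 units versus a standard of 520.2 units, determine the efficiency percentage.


Efficiency = (actual / standard) × 100
= (414.4 / 520.2) × 100
= 79.7%


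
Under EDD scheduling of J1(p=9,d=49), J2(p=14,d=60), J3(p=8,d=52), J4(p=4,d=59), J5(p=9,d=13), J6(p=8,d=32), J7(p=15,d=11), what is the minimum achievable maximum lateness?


EDD order: J7 → J5 → J6 → J1 → J3 → J4 → J2
Completion and lateness:
  J7: C=15, d=11, L=15-11=4
  J5: C=24, d=13, L=24-13=11
  J6: C=32, d=32, L=32-32=0
  J1: C=41, d=49, L=41-49=-8
  J3: C=49, d=52, L=49-52=-3
  J4: C=53, d=59, L=53-59=-6
  J2: C=67, d=60, L=67-60=7
Lmax = max(4, 11, 0, -8, -3, -6, 7)
= 11


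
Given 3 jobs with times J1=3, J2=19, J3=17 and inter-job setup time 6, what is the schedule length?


Makespan = Σ processing + (n-1) × setup
= (3 + 19 + 17) + (3-1)×6
= 39 + 12
= 51 time units


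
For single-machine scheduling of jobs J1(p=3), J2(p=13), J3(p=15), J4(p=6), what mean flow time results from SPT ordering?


SPT order: J1 → J4 → J2 → J3
Completion times:
  J1: C=3
  J4: C=9
  J2: C=22
  J3: C=37
Sum = 71, n = 4
Mean flow = 71/4
= 17.75


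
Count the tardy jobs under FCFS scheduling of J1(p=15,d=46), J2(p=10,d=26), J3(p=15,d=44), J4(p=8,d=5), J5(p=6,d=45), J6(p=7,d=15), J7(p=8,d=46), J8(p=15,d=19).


Completion vs due date:
  J1: C=15, d=46 → on time
  J2: C=25, d=26 → on time
  J3: C=40, d=44 → on time
  J4: C=48, d=5 → TARDY
  J5: C=54, d=45 → TARDY
  J6: C=61, d=15 → TARDY
  J7: C=69, d=46 → TARDY
  J8: C=84, d=19 → TARDY
Tardy jobs: J4, J5, J6, J7, J8
Count = 5


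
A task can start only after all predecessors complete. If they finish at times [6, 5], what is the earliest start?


ES = max of all predecessor completion times
Predecessors: [6, 5]
ES = max(6, 5)
= 6


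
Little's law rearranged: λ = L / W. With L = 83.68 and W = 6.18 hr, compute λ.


Little's law: L = λW → λ = L / W
= 83.68 / 6.18
= 13.54 per hour


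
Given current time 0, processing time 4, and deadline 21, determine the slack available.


Slack = due - current_time - processing
= 21 - 0 - 4
= 17


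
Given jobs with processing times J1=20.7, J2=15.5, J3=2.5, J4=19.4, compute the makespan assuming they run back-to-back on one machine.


Sequential makespan: sum all processing times
= 20.7 + 15.5 + 2.5 + 19.4
= 58.1 time units


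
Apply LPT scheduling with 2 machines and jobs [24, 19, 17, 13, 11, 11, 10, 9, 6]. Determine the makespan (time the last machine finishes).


Jobs (LPT sorted): [24, 19, 17, 13, 11, 11, 10, 9, 6]
Machines: 2
  J=24 → Machine 1 (load: 0+24=24)
  J=19 → Machine 2 (load: 0+19=19)
  J=17 → Machine 2 (load: 19+17=36)
  J=13 → Machine 1 (load: 24+13=37)
  J=11 → Machine 2 (load: 36+11=47)
  J=11 → Machine 1 (load: 37+11=48)
  J=10 → Machine 2 (load: 47+10=57)
  J=9 → Machine 1 (load: 48+9=57)
  J=6 → Machine 1 (load: 57+6=63)
Machine loads: [63, 57]
Makespan = max = 63 time units


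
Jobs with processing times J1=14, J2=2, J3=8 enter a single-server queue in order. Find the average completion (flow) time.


Completion times:
  J1: completes at 14
  J2: completes at 16
  J3: completes at 24
Sum = 54
Average = 54/3
= 18.00


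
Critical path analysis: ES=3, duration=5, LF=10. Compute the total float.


EF = ES + duration = 3 + 5 = 8
LS = LF - duration = 10 - 5 = 5
Total Float = LF - EF = 10 - 8
(or LS - ES = 5 - 3)
= 2


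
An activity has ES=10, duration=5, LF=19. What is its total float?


EF = ES + duration = 10 + 5 = 15
LS = LF - duration = 19 - 5 = 14
Total Float = LF - EF = 19 - 15
(or LS - ES = 14 - 10)
= 4


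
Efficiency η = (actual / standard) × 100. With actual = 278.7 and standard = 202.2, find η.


Efficiency = (actual / standard) × 100
= (278.7 / 202.2) × 100
= 137.8%


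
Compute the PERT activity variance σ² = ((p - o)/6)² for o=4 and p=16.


σ² = ((p - o) / 6)² = (p - o)² / 36
= (16 - 4)² / 36
= 12² / 36
= 144 / 36
= 4.0000


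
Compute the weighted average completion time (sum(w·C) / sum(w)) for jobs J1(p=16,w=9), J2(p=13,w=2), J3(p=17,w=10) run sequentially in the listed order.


Completion times:
  J1: C=16, w×C=9×16=144
  J2: C=29, w×C=2×29=58
  J3: C=46, w×C=10×46=460
Sum w×C = 662
Sum w = 21
Weighted avg = 662/21
= 31.52


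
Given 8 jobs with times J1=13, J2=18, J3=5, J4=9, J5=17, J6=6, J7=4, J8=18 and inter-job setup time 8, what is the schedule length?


Makespan = Σ processing + (n-1) × setup
= (13 + 18 + 5 + 9 + 17 + 6 + 4 + 18) + (8-1)×8
= 90 + 56
= 146 time units


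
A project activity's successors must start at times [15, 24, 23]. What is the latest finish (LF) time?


LF = min of all successor start times
Successors start at: [15, 24, 23]
LF = min(15, 24, 23)
= 15


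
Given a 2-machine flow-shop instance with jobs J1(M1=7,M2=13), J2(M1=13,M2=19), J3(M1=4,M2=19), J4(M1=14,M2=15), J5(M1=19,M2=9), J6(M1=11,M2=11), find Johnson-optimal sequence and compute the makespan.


Johnson's rule:
Group 1 (M1≤M2, sort by M1): ['J3', 'J1', 'J6', 'J2', 'J4']
Group 2 (M1>M2, sort desc M2): ['J5']
Sequence: J3 → J1 → J6 → J2 → J4 → J5
Makespan calculation:
  J3: M1 done=4, M2 done=23
  J1: M1 done=11, M2 done=36
  J6: M1 done=22, M2 done=47
  J2: M1 done=35, M2 done=66
  J4: M1 done=49, M2 done=81
  J5: M1 done=68, M2 done=90
= Sequence: J3 → J1 → J6 → J2 → J4 → J5, Makespan: 90


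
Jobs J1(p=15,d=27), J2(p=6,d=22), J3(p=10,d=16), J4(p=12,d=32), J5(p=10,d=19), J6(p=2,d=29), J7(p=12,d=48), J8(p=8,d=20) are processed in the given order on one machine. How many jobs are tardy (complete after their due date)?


Completion vs due date:
  J1: C=15, d=27 → on time
  J2: C=21, d=22 → on time
  J3: C=31, d=16 → TARDY
  J4: C=43, d=32 → TARDY
  J5: C=53, d=19 → TARDY
  J6: C=55, d=29 → TARDY
  J7: C=67, d=48 → TARDY
  J8: C=75, d=20 → TARDY
Tardy jobs: J3, J4, J5, J6, J7, J8
Count = 6


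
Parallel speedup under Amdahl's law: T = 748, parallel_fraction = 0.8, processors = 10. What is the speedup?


Amdahl's law: T_p = T × ((1-p) + p/N)
= 748 × ((1-0.8) + 0.8/10)
= 748 × (0.20 + 0.0800)
= 748 × 0.2800
= 209.44
Speedup = 748/209.44
= 3.57×


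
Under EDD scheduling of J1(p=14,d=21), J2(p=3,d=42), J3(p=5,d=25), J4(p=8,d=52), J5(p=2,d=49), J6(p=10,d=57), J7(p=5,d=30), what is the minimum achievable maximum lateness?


EDD order: J1 → J3 → J7 → J2 → J5 → J4 → J6
Completion and lateness:
  J1: C=14, d=21, L=14-21=-7
  J3: C=19, d=25, L=19-25=-6
  J7: C=24, d=30, L=24-30=-6
  J2: C=27, d=42, L=27-42=-15
  J5: C=29, d=49, L=29-49=-20
  J4: C=37, d=52, L=37-52=-15
  J6: C=47, d=57, L=47-57=-10
Lmax = max(-7, -6, -6, -15, -20, -15, -10)
= -6


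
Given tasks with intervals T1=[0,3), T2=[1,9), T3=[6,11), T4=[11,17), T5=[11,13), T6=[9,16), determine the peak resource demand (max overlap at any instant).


Check each time point for overlaps:
  t=11: 3 tasks active (T4, T5, T6)
Max concurrent = 3


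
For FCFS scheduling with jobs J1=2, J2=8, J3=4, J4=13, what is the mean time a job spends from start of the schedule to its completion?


Completion times:
  J1: completes at 2
  J2: completes at 10
  J3: completes at 14
  J4: completes at 27
Sum = 53
Average = 53/4
= 13.25


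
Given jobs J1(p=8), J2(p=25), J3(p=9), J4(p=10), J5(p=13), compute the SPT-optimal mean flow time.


SPT order: J1 → J3 → J4 → J5 → J2
Completion times:
  J1: C=8
  J3: C=17
  J4: C=27
  J5: C=40
  J2: C=65
Sum = 157, n = 5
Mean flow = 157/5
= 31.40


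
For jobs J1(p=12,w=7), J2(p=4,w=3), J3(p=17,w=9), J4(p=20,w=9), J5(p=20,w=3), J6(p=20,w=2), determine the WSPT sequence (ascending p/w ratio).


WSPT (Smith's rule): sort by p/w ascending
  J2: p/w = 4/3 = 1.333
  J1: p/w = 12/7 = 1.714
  J3: p/w = 17/9 = 1.889
  J4: p/w = 20/9 = 2.222
  J5: p/w = 20/3 = 6.667
  J6: p/w = 20/2 = 10.000
Order: J2 → J1 → J3 → J4 → J5 → J6


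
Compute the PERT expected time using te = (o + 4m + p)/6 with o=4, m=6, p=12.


te = (o + 4m + p) / 6
= (4 + 4×6 + 12) / 6
= (4 + 24 + 12) / 6
= 40 / 6
= 6.67


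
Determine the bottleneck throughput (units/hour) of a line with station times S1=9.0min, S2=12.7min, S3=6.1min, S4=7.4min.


Bottleneck = longest station time
Station times: [9.0, 12.7, 6.1, 7.4]
Max = 12.7 min
Rate = 60 / 12.7
= 4.72 units/hour (bottleneck: 12.7min)


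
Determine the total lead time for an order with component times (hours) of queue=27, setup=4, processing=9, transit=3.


Lead time = queue + setup + processing + transit
= 27 + 4 + 9 + 3
= 43 hours


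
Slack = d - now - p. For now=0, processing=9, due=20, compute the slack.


Slack = due - current_time - processing
= 20 - 0 - 9
= 11


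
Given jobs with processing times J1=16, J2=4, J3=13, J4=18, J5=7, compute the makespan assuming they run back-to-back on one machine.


Sequential makespan: sum all processing times
= 16 + 4 + 13 + 18 + 7
= 58 time units


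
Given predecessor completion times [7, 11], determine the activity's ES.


ES = max of all predecessor completion times
Predecessors: [7, 11]
ES = max(7, 11)
= 11


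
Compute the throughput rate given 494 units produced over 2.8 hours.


Throughput = units / time
= 494 / 2.8
= 176.4 units/hour


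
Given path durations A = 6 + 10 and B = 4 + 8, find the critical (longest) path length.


Path A: 6 + 10 = 16
Path B: 4 + 8 = 12
Critical path = longest = max(16, 12)
= 16 (Path A)


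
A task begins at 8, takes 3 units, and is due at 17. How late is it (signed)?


Completion = 8 + 3 = 11
Lateness = C - d = 11 - 17
= -6


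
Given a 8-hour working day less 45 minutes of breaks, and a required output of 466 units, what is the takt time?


Available = 8×60 - 45 = 435 min
Takt time = 435 / 466
= 0.93 min/unit


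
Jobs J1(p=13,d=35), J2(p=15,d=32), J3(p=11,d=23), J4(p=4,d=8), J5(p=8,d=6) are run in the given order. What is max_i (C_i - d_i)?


Lateness per job (L = C - d):
  J1: C=13, d=35, L=-22
  J2: C=28, d=32, L=-4
  J3: C=39, d=23, L=16
  J4: C=43, d=8, L=35
  J5: C=51, d=6, L=45
Lmax = max(-22, -4, 16, 35, 45)
= 45


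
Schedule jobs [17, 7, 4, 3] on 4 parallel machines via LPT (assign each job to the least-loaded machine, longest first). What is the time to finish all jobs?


Jobs (LPT sorted): [17, 7, 4, 3]
Machines: 4
  J=17 → Machine 1 (load: 0+17=17)
  J=7 → Machine 2 (load: 0+7=7)
  J=4 → Machine 3 (load: 0+4=4)
  J=3 → Machine 4 (load: 0+3=3)
Machine loads: [17, 7, 4, 3]
Makespan = max = 17 time units


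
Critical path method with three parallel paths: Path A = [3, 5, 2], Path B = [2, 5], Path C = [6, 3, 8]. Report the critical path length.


Path A: 3 + 5 + 2 = 10
Path B: 2 + 5 = 7
Path C: 6 + 3 + 8 = 17
Critical path = longest = max(10, 7, 17)
= 17 (Path C)


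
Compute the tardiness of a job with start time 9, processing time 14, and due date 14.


Completion = start + processing = 9 + 14 = 23
Tardiness = max(0, C - d) = max(0, 23 - 14)
= max(0, 9)
= 9


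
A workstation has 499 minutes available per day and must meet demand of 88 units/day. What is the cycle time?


Cycle time = available time / demand
= 499 / 88
= 5.67 min/unit


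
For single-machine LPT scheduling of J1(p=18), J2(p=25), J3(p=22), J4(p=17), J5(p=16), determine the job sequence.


LPT: sort by longest processing time first
  J2: p=25
  J3: p=22
  J1: p=18
  J4: p=17
  J5: p=16
Order: J2 → J3 → J1 → J4 → J5


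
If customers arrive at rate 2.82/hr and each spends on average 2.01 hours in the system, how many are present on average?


Little's law: L = λ × W
= 2.82 × 2.01
= 5.67


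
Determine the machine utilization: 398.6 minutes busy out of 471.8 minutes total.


Utilization = busy / total × 100
= 398.6 / 471.8 × 100
= 84.5%


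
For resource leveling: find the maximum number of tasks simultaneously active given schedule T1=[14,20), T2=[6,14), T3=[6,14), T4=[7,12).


Check each time point for overlaps:
  t=7: 3 tasks active (T2, T3, T4)
Max concurrent = 3


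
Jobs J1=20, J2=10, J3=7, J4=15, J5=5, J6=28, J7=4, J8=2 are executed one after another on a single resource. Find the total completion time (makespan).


Sequential makespan: sum all processing times
= 20 + 10 + 7 + 15 + 5 + 28 + 4 + 2
= 91 time units


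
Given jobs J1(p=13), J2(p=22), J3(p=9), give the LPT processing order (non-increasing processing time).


LPT: sort by longest processing time first
  J2: p=22
  J1: p=13
  J3: p=9
Order: J2 → J1 → J3


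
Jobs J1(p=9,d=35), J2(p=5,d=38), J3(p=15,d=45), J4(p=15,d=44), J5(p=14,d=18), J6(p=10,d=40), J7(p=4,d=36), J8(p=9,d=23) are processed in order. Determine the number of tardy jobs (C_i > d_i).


Completion vs due date:
  J1: C=9, d=35 → on time
  J2: C=14, d=38 → on time
  J3: C=29, d=45 → on time
  J4: C=44, d=44 → on time
  J5: C=58, d=18 → TARDY
  J6: C=68, d=40 → TARDY
  J7: C=72, d=36 → TARDY
  J8: C=81, d=23 → TARDY
Tardy jobs: J5, J6, J7, J8
Count = 4


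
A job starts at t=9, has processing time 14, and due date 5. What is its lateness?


Completion = 9 + 14 = 23
Lateness = C - d = 23 - 5
= 18


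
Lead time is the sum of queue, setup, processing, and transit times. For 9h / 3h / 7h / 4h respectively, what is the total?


Lead time = queue + setup + processing + transit
= 9 + 3 + 7 + 4
= 23 hours


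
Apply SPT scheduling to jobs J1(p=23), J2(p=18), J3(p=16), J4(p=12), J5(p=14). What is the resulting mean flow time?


SPT order: J4 → J5 → J3 → J2 → J1
Completion times:
  J4: C=12
  J5: C=26
  J3: C=42
  J2: C=60
  J1: C=83
Sum = 223, n = 5
Mean flow = 223/5
= 44.60


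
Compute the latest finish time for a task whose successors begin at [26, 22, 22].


LF = min of all successor start times
Successors start at: [26, 22, 22]
LF = min(26, 22, 22)
= 22


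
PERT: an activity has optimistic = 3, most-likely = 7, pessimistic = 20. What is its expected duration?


te = (o + 4m + p) / 6
= (3 + 4×7 + 20) / 6
= (3 + 28 + 20) / 6
= 51 / 6
= 8.50


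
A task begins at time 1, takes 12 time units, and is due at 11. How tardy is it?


Completion = start + processing = 1 + 12 = 13
Tardiness = max(0, C - d) = max(0, 13 - 11)
= max(0, 2)
= 2


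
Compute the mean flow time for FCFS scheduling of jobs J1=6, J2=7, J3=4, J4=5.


Completion times:
  J1: completes at 6
  J2: completes at 13
  J3: completes at 17
  J4: completes at 22
Sum = 58
Average = 58/4
= 14.50


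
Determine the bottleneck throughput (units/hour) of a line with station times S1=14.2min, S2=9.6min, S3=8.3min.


Bottleneck = longest station time
Station times: [14.2, 9.6, 8.3]
Max = 14.2 min
Rate = 60 / 14.2
= 4.23 units/hour (bottleneck: 14.2min)


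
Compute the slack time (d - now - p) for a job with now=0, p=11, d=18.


Slack = due - current_time - processing
= 18 - 0 - 11
= 7


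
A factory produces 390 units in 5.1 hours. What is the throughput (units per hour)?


Throughput = units / time
= 390 / 5.1
= 76.5 units/hour


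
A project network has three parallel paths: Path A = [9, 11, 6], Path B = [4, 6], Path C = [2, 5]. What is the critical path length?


Path A: 9 + 11 + 6 = 26
Path B: 4 + 6 = 10
Path C: 2 + 5 = 7
Critical path = longest = max(26, 10, 7)
= 26 (Path A)


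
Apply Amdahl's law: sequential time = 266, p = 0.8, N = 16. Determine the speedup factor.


Amdahl's law: T_p = T × ((1-p) + p/N)
= 266 × ((1-0.8) + 0.8/16)
= 266 × (0.20 + 0.0500)
= 266 × 0.2500
= 66.50
Speedup = 266/66.50
= 4.00×


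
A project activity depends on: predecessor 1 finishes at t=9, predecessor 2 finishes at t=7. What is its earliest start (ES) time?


ES = max of all predecessor completion times
Predecessors: [9, 7]
ES = max(9, 7)
= 9


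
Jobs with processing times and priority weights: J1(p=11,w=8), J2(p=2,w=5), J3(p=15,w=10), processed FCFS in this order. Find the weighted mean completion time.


Completion times:
  J1: C=11, w×C=8×11=88
  J2: C=13, w×C=5×13=65
  J3: C=28, w×C=10×28=280
Sum w×C = 433
Sum w = 23
Weighted avg = 433/23
= 18.83


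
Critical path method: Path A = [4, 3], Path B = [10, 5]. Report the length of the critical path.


Path A: 4 + 3 = 7
Path B: 10 + 5 = 15
Critical path = longest = max(7, 15)
= 15 (Path B)


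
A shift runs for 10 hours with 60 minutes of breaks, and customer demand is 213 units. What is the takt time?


Available = 10×60 - 60 = 540 min
Takt time = 540 / 213
= 2.54 min/unit


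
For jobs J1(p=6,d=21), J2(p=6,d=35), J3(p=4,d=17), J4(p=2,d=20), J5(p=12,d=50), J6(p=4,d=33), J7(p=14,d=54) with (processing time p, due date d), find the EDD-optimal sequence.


EDD: sort by earliest due date
  J3: d=17, p=4
  J4: d=20, p=2
  J1: d=21, p=6
  J6: d=33, p=4
  J2: d=35, p=6
  J5: d=50, p=12
  J7: d=54, p=14
Order: J3 → J4 → J1 → J6 → J2 → J5 → J7


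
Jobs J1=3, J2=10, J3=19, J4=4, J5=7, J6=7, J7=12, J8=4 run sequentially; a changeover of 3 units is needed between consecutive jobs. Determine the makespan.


Makespan = Σ processing + (n-1) × setup
= (3 + 10 + 19 + 4 + 7 + 7 + 12 + 4) + (8-1)×3
= 66 + 21
= 87 time units


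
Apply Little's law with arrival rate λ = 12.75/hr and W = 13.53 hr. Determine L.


Little's law: L = λ × W
= 12.75 × 13.53
= 172.51
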